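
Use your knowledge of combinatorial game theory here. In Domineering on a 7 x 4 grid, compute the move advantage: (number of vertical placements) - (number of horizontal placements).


Board is 7 x 4 (rows x cols).
Left (vertical) placements: (rows-1) * cols = 6 * 4 = 24
Right (horizontal) placements: rows * (cols-1) = 7 * 3 = 21
Advantage = Left - Right = 24 - 21 = 3

3


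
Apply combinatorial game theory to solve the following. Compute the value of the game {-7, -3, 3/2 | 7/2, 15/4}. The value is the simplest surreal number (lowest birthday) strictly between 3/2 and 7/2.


Left options: {-7, -3, 3/2}, max = 3/2
Right options: {7/2, 15/4}, min = 7/2
All options are numbers and max(Left) < min(Right), so by the simplicity theorem the value is the simplest (earliest-born) number strictly between 3/2 and 7/2.
Integers 2 through 3 all lie strictly between 3/2 and 7/2.
Among integers, the simplest (lowest birthday = smallest |n|; 0 is born on day 0, +-n on day n) is 2.
No non-integer in the interval can be simpler: if x is a non-integer in the interval, then floor(x) or ceil(x) also lies in the interval (the interval contains an integer), and both are proper prefixes of x's sign expansion, i.e. born earlier. So the game value is 2.
Game value = 2

2


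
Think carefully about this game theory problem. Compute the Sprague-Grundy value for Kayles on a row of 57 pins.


Kayles: a move removes 1 or 2 adjacent pins from a contiguous row.
Removing pins from a row of k leaves two independent rows (a, b) with a + b = k - 1 (one pin) or a + b = k - 2 (two pins); an end removal gives a = 0.
By Sprague-Grundy, G(k) = mex{ G(a) XOR G(b) } over all these splits. G(0) = 0.
G(1): splits (0,0):0^0=0 -> mex({0}) = 1
G(2): splits (0,1):0^1=1 (0,0):0^0=0 -> mex({0, 1}) = 2
G(3): splits (0,2):0^2=2 (1,1):1^1=0 (0,1):0^1=1 -> mex({0, 1, 2}) = 3
G(4): splits (0,3):0^3=3 (1,2):1^2=3 (0,2):0^2=2 (1,1):1^1=0 -> mex({0, 2, 3}) = 1
G(5): splits (0,4):0^1=1 (1,3):1^3=2 (2,2):2^2=0 (0,3):0^3=3 (1,2):1^2=3 -> mex({0, 1, 2, 3}) = 4
G(6) = mex({0, 1, 2, 4}) = 3
G(7) = mex({0, 1, 3, 4, 5}) = 2
G(8) = mex({0, 2, 3, 5, 6}) = 1
G(9) = mex({0, 1, 2, 3, 6, 7}) = 4
G(10) = mex({0, 1, 3, 4, 5, 7}) = 2
G(11) = mex({0, 1, 2, 3, 4, 5}) = 6
G(12) = mex({0, 1, 2, 3, 5, 6, 7}) = 4
G(13) = mex({0, 2, 3, 4, 6, 7}) = 1
G(14) = mex({0, 1, 4, 5, 6, 7}) = 2
G(15) = mex({0, 1, 2, 3, 4, 5, 6}) = 7
G(16) = mex({0, 2, 3, 5, 6, 7}) = 1
G(17) = mex({0, 1, 2, 3, 5, 6, 7}) = 4
G(18) = mex({0, 1, 2, 4, 5, 6}) = 3
G(19) = mex({0, 1, 3, 4, 5, 7}) = 2
G(20) = mex({0, 2, 3, 4, 5, 6, 7}) = 1
G(21) = mex({0, 1, 2, 3, 5, 6, 7}) = 4
G(22) = mex({0, 1, 2, 3, 4, 5, 7}) = 6
G(23) = mex({0, 1, 2, 3, 4, 5, 6}) = 7
G(24) = mex({0, 1, 2, 3, 5, 6, 7}) = 4
G(25) = mex({0, 2, 3, 4, 6, 7}) = 1
G(26) = mex({0, 1, 3, 4, 5, 6, 7}) = 2
G(27) = mex({0, 1, 2, 3, 4, 5, 6, 7}) = 8
G(28) = mex({0, 1, 2, 3, 4, 6, 7, 8}) = 5
G(29) = mex({0, 1, 2, 3, 5, 6, 7, 8, 9}) = 4
G(30) = mex({0, 1, 2, 3, 4, 5, 6, 9, 10}) = 7
G(31) = mex({0, 1, 3, 4, 5, 7, 10, 11}) = 2
G(32) = mex({0, 2, 3, 4, 5, 6, 7, 9, 11}) = 1
G(33) = mex({0, 1, 2, 3, 4, 5, 6, 7, 9, 12}) = 8
G(34) = mex({0, 1, 2, 3, 4, 5, 7, 8, 11, 12}) = 6
G(35) = mex({0, 1, 2, 3, 4, 5, 6, 8, 9, 10, 11}) = 7
G(36) = mex({0, 1, 2, 3, 5, 6, 7, 9, 10}) = 4
G(37) = mex({0, 2, 3, 4, 6, 7, 9, 10, 11, 12}) = 1
G(38) = mex({0, 1, 3, 4, 5, 6, 7, 9, 10, 11, 12}) = 2
G(39) = mex({0, 1, 2, 4, 5, 6, 7, 9, 10, 12, 14}) = 3
G(40) = mex({0, 2, 3, 4, 6, 7, 11, 12, 14}) = 1
G(41) = mex({0, 1, 2, 3, 5, 6, 7, 9, 10, 11, 12}) = 4
G(42) = mex({0, 1, 2, 3, 4, 5, 6, 9, 10}) = 7
G(43) = mex({0, 1, 3, 4, 5, 7, 9, 10, 12, 15}) = 2
G(44) = mex({0, 2, 3, 4, 5, 6, 7, 9, 10, 12, 15}) = 1
G(45) = mex({0, 1, 2, 3, 4, 5, 6, 7, 9, 10, 12, 14}) = 8
G(46) = mex({0, 1, 3, 4, 5, 7, 8, 11, 12, 14}) = 2
G(47) = mex({0, 1, 2, 3, 4, 5, 6, 8, 9, 10, 11, 12}) = 7
G(48) = mex({0, 1, 2, 3, 5, 6, 7, 9, 10}) = 4
G(49) = mex({0, 2, 3, 4, 6, 7, 9, 10, 11, 12, 15}) = 1
G(50) = mex({0, 1, 4, 5, 6, 7, 9, 11, 12, 14, 15}) = 2
G(51) = mex({0, 1, 2, 3, 4, 5, 6, 7, 9, 12, 14, 15}) = 8
G(52) = mex({0, 2, 3, 4, 5, 6, 7, 8, 11, 12, 15}) = 1
G(53) = mex({0, 1, 2, 3, 5, 6, 7, 8, 9, 10, 11, 12}) = 4
G(54) = mex({0, 1, 2, 3, 4, 5, 6, 9, 10}) = 7
G(55) = mex({0, 1, 3, 4, 5, 7, 9, 10, 11, 12}) = 2
G(56) = mex({0, 2, 3, 4, 5, 6, 7, 9, 10, 11, 12, 13, 14}) = 1
G(57) = mex({0, 1, 2, 3, 5, 6, 7, 9, 10, 12, 13, 14, 15}) = 4
Therefore G(57) = 4.

4


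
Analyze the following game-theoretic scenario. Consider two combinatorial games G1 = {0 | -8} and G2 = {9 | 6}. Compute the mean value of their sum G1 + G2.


G1 = {0 | -8}, G2 = {9 | 6}
Each is a switch {a | b} with numbers a > b; its mean value is (a + b)/2, and mean value is additive over game sums: m(G1 + G2) = m(G1) + m(G2).
Mean of G1 = (0 + (-8))/2 = -8/2 = -4
Mean of G2 = (9 + (6))/2 = 15/2 = 15/2
Mean of G1 + G2 = -4 + 15/2 = 7/2

7/2


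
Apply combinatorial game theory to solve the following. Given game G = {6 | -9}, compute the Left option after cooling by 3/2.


Original game: {6 | -9} (a switch {a | b} with a > b).
Cooling by t (for t below the temperature (a - b)/2 = 15/2) taxes each move by t: {a | b} cooled by t is {a - t | b + t}.
Cooling amount: t = 3/2
Cooled Left option: 6 - 3/2 = 9/2
Cooled Right option: -9 + 3/2 = -15/2
Cooled game: {9/2 | -15/2}
Left option = 9/2

9/2


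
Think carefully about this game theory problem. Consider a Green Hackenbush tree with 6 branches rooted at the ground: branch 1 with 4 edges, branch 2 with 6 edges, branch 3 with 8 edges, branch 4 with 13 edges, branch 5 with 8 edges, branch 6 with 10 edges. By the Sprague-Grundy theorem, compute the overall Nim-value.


The tree has 6 branches from the ground vertex.
In Green Hackenbush, the Nim-value of a simple path of length k is k.
Branch 1: length 4, Nim-value = 4
Branch 2: length 6, Nim-value = 6
Branch 3: length 8, Nim-value = 8
Branch 4: length 13, Nim-value = 13
Branch 5: length 8, Nim-value = 8
Branch 6: length 10, Nim-value = 10
Total Nim-value = XOR of all branch values:
0 XOR 4 = 4
4 XOR 6 = 2
2 XOR 8 = 10
10 XOR 13 = 7
7 XOR 8 = 15
15 XOR 10 = 5
Nim-value of the tree = 5

5


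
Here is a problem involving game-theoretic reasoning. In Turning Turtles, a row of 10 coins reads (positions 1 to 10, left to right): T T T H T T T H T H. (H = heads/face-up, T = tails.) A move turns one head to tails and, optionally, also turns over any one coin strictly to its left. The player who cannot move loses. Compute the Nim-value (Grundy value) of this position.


Coins: T T T H T T T H T H
Key fact: a single head at position k behaves exactly like a Nim heap of size k (turning it to T and optionally flipping a coin at j < k corresponds to moving the heap from k to j, or to 0), and heads combine as a disjunctive sum (two heads at the same place would cancel, matching j XOR j = 0). So the Nim-value is the XOR of the 1-indexed positions of the heads.
Face-up positions (1-indexed): [4, 8, 10]
XOR 0 with 4: 0 XOR 4 = 4
XOR 4 with 8: 4 XOR 8 = 12
XOR 12 with 10: 12 XOR 10 = 6
Nim-value = 6

6


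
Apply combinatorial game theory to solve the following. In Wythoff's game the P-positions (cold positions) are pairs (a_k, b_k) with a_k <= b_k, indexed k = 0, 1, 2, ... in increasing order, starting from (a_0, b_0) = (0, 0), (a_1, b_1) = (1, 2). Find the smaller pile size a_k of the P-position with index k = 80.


By Wythoff's theorem, a_k = floor(k * phi) and b_k = floor(k * phi^2) = a_k + k, where phi = (1 + sqrt(5))/2 is the golden ratio.
phi = (1 + sqrt(5))/2 = 1.618034
k = 80
k * phi = 80 * 1.618034 = 129.442719
a_80 = floor(k * phi) = 129

129


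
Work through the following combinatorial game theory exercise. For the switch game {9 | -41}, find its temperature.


The game is {9 | -41}, a switch {a | b} with numbers a > b.
Cooling {a | b} by t gives {a - t | b + t}, which stops being hot when a - t = b + t, i.e. at t = (a - b)/2. So the temperature of a switch is (a - b)/2.
Temperature = (Left option - Right option) / 2
= (9 - (-41)) / 2
= 50 / 2
= 25

25


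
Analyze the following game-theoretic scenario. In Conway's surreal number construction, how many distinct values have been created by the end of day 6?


Day 0: {|} = 0 is born. Count = 1.
Day n: the number of surreal numbers born by day n is 2^(n+1) - 1.
By day 0: 2^1 - 1 = 1
By day 1: 2^2 - 1 = 3
By day 2: 2^3 - 1 = 7
By day 3: 2^4 - 1 = 15
By day 4: 2^5 - 1 = 31
By day 5: 2^6 - 1 = 63
By day 6: 2^7 - 1 = 127
By day 6: 127 surreal numbers.

127


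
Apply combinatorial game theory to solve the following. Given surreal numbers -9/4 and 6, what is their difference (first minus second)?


x = -9/4, y = 6
Converting to common denominator: 4
x = -9/4, y = 24/4
x - y = -9/4 - 6 = -33/4

-33/4


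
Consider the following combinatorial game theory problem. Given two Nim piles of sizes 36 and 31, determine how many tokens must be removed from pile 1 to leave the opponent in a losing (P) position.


Piles: 36 and 31
Current XOR: 36 XOR 31 = 59 (non-zero, so this is an N-position).
To make the XOR zero, we need to find a move that balances the piles.
For pile 1 (size 36): target = 36 XOR 59 = 31
We reduce pile 1 from 36 to 31.
Tokens removed: 36 - 31 = 5
Verification: 31 XOR 31 = 0

5


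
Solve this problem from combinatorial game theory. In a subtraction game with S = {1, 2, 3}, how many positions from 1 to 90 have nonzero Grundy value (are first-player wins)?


Subtraction set S = {1, 2, 3}, so G(n) = n mod 4.
G(n) = 0 when n is a multiple of 4.
Multiples of 4 in [1, 90]: 22
N-positions (nonzero Grundy) = 90 - 22 = 68

68


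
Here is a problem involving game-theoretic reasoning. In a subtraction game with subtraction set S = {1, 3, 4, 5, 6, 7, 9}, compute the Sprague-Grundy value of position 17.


The subtraction set is S = {1, 3, 4, 5, 6, 7, 9}.
G(k) = mex{ G(k - s) : s in S, s <= k }. We compute iteratively: G(0) = 0.
G(1) = mex({0}) = 1
G(2) = mex({1}) = 0
G(3) = mex({0}) = 1
G(4) = mex({0, 1}) = 2
G(5) = mex({0, 1, 2}) = 3
G(6) = mex({0, 1, 3}) = 2
G(7) = mex({0, 1, 2}) = 3
G(8) = mex({0, 1, 2, 3}) = 4
G(9) = mex({0, 1, 2, 3, 4}) = 5
G(10) = mex({1, 2, 3, 5}) = 0
G(11) = mex({0, 2, 3, 4}) = 1
G(12) = mex({1, 2, 3, 4, 5}) = 0
G(13) = mex({0, 2, 3, 4, 5}) = 1
G(14) = mex({0, 1, 3, 4, 5}) = 2
G(15) = mex({0, 1, 2, 4, 5}) = 3
G(16) = mex({0, 1, 3, 5}) = 2
G(17) = mex({0, 1, 2, 4}) = 3
Therefore G(17) = 3.

3


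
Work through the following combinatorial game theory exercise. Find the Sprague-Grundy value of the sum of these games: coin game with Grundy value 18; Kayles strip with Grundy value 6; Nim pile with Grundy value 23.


By the Sprague-Grundy theorem, the Grundy value of a sum of games is the XOR of individual Grundy values.
coin game: Grundy value = 18. Running XOR: 0 XOR 18 = 18
Kayles strip: Grundy value = 6. Running XOR: 18 XOR 6 = 20
Nim pile: Grundy value = 23. Running XOR: 20 XOR 23 = 3
The combined Grundy value is 3.

3


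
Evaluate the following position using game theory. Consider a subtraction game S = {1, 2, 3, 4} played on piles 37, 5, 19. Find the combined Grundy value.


Subtraction set: {1, 2, 3, 4}
For this subtraction set, G(n) = n mod 5 (period = max + 1 = 5).
Pile 1 (size 37): G(37) = 37 mod 5 = 2
Pile 2 (size 5): G(5) = 5 mod 5 = 0
Pile 3 (size 19): G(19) = 19 mod 5 = 4
Total Grundy value = XOR of all: 2 XOR 0 XOR 4 = 6

6


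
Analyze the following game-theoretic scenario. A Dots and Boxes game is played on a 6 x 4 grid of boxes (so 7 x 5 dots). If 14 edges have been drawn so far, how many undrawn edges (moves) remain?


Grid: 6 x 4 boxes, i.e. 7 rows and 5 columns of dots.
Horizontal edges: (rows + 1) * cols = 7 * 4 = 28
Vertical edges: rows * (cols + 1) = 6 * 5 = 30
Total edges: 28 + 30 = 58
Edges drawn: 14
Remaining: 58 - 14 = 44

44


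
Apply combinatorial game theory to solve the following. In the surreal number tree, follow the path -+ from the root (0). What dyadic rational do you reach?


Sign expansion: -+
Rule: track bounds (lo, hi), initially (-inf, +inf). On '+', the current value becomes lo and we move to the simplest number in (value, hi): value + 1 if hi = +inf, otherwise the midpoint (value + hi)/2. On '-', the current value becomes hi and we move to value - 1 if lo = -inf, otherwise the midpoint (lo + value)/2.
Start at 0.
Step 1: sign = -, move left. Bounds: (-inf, 0). Value = -1
Step 2: sign = +, move right. Bounds: (-1, 0). Value = -1/2
The surreal number with sign expansion -+ is -1/2.

-1/2


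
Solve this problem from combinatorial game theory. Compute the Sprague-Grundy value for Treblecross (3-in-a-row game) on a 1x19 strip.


Treblecross: place X on empty cells; 3-in-a-row wins.
Playing within two cells of an existing X lets the opponent win at once, so sensible play treats the cells i-2..i+2 around each X as dead. The player left with no safe cell loses, so this is a normal-play take-away game on strips of safe cells.
Placing X at cell i (0-indexed) of a strip of k safe cells leaves independent strips of sizes max(0, i-2) and max(0, k-i-3). Hence G(k) = mex{ G(max(0,i-2)) XOR G(max(0,k-i-3)) : 0 <= i < k }, with G(0) = 0.
G(1): splits (0,0):0^0=0 -> mex({0}) = 1
G(2): splits (0,0):0^0=0 -> mex({0}) = 1
G(3): splits (0,0):0^0=0 -> mex({0}) = 1
G(4): splits (0,1):0^1=1 (0,0):0^0=0 -> mex({0, 1}) = 2
G(5): splits (0,2):0^1=1 (0,1):0^1=1 (0,0):0^0=0 -> mex({0, 1}) = 2
G(6) = mex({1}) = 0
G(7) = mex({0, 1, 2}) = 3
G(8) = mex({0, 1, 2}) = 3
G(9) = mex({0, 2}) = 1
G(10) = mex({0, 2, 3}) = 1
G(11) = mex({0, 3}) = 1
G(12) = mex({1, 3}) = 0
G(13) = mex({0, 1, 2, 3}) = 4
G(14) = mex({0, 1, 2}) = 3
G(15) = mex({0, 1, 2}) = 3
G(16) = mex({0, 1, 2, 4}) = 3
G(17) = mex({0, 1, 3, 4}) = 2
G(18) = mex({0, 1, 3, 4}) = 2
G(19) = mex({0, 1, 3, 5}) = 2
Therefore G(19) = 2.

2


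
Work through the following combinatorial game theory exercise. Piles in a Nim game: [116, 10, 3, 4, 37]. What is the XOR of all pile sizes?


We need the XOR (exclusive or) of all pile sizes.
After XOR-ing pile 1 (size 116): 0 XOR 116 = 116
After XOR-ing pile 2 (size 10): 116 XOR 10 = 126
After XOR-ing pile 3 (size 3): 126 XOR 3 = 125
After XOR-ing pile 4 (size 4): 125 XOR 4 = 121
After XOR-ing pile 5 (size 37): 121 XOR 37 = 92
The Nim-value of this position is 92.

92


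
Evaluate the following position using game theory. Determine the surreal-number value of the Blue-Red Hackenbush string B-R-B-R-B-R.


Edges (from ground): B-R-B-R-B-R
By Berlekamp's sign-expansion rule, a Blue-Red Hackenbush stalk has the value of the surreal number whose sign sequence is the edge sequence with B -> + and R -> -.
Sign sequence: +-+-+-
Trace the sign expansion in the surreal number tree, starting from 0:
Edge 1: B (sign +) -> bounds (0, +inf), value = 1
Edge 2: R (sign -) -> bounds (0, 1), value = 1/2
Edge 3: B (sign +) -> bounds (1/2, 1), value = 3/4
Edge 4: R (sign -) -> bounds (1/2, 3/4), value = 5/8
Edge 5: B (sign +) -> bounds (5/8, 3/4), value = 11/16
Edge 6: R (sign -) -> bounds (5/8, 11/16), value = 21/32
Game value = 21/32

21/32


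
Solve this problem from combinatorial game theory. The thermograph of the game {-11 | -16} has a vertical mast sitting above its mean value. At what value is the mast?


Game = {-11 | -16}, a switch {a | b} with numbers a > b.
Its thermograph has left wall a - t and right wall b + t, which meet at t = (a - b)/2, where both equal (a + b)/2. So the mast (mean value) is at (a + b)/2.
Mean = (-11 + (-16))/2 = -27/2 = -27/2

-27/2


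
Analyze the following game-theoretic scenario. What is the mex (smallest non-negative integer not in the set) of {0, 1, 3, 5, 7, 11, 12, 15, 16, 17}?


Set = {0, 1, 3, 5, 7, 11, 12, 15, 16, 17}
0 is in the set.
1 is in the set.
2 is NOT in the set. This is the mex.
mex = 2

2


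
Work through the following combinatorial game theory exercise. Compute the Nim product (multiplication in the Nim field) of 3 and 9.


Nim multiplication is bilinear over XOR: (u XOR v) * w = (u*w) XOR (v*w).
So we split each operand into its bit components and XOR the pairwise Nim products.
3 = 1 + 2 (as XOR of powers of 2).
9 = 1 + 8 (as XOR of powers of 2).
Using the standard Nim-product table on single bits:
  2*2 = 3,   2*4 = 8,   2*8 = 12,
  4*4 = 6,   4*8 = 11,  8*8 = 13,
and  1*x = x (identity), k*l = l*k (commutative).
Pairwise Nim products:
  1 * 1 = 1
  1 * 8 = 8
  2 * 1 = 2
  2 * 8 = 12
XOR them: 1 XOR 8 XOR 2 XOR 12 = 7.
Result: 3 * 9 = 7 (in Nim).

7


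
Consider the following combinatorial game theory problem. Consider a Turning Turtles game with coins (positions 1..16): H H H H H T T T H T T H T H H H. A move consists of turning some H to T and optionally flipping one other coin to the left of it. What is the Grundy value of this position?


Coins: H H H H H T T T H T T H T H H H
Key fact: a single head at position k behaves exactly like a Nim heap of size k (turning it to T and optionally flipping a coin at j < k corresponds to moving the heap from k to j, or to 0), and heads combine as a disjunctive sum (two heads at the same place would cancel, matching j XOR j = 0). So the Nim-value is the XOR of the 1-indexed positions of the heads.
Face-up positions (1-indexed): [1, 2, 3, 4, 5, 9, 12, 14, 15, 16]
XOR 0 with 1: 0 XOR 1 = 1
XOR 1 with 2: 1 XOR 2 = 3
XOR 3 with 3: 3 XOR 3 = 0
XOR 0 with 4: 0 XOR 4 = 4
XOR 4 with 5: 4 XOR 5 = 1
XOR 1 with 9: 1 XOR 9 = 8
XOR 8 with 12: 8 XOR 12 = 4
XOR 4 with 14: 4 XOR 14 = 10
XOR 10 with 15: 10 XOR 15 = 5
XOR 5 with 16: 5 XOR 16 = 21
Nim-value = 21

21


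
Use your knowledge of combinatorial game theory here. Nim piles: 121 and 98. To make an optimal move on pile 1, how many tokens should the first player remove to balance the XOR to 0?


Piles: 121 and 98
Current XOR: 121 XOR 98 = 27 (non-zero, so this is an N-position).
To make the XOR zero, we need to find a move that balances the piles.
For pile 1 (size 121): target = 121 XOR 27 = 98
We reduce pile 1 from 121 to 98.
Tokens removed: 121 - 98 = 23
Verification: 98 XOR 98 = 0

23


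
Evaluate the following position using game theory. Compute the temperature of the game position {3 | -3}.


The game is {3 | -3}, a switch {a | b} with numbers a > b.
Cooling {a | b} by t gives {a - t | b + t}, which stops being hot when a - t = b + t, i.e. at t = (a - b)/2. So the temperature of a switch is (a - b)/2.
Temperature = (Left option - Right option) / 2
= (3 - (-3)) / 2
= 6 / 2
= 3

3


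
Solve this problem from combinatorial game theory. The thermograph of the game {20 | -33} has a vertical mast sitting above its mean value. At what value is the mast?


Game = {20 | -33}, a switch {a | b} with numbers a > b.
Its thermograph has left wall a - t and right wall b + t, which meet at t = (a - b)/2, where both equal (a + b)/2. So the mast (mean value) is at (a + b)/2.
Mean = (20 + (-33))/2 = -13/2 = -13/2

-13/2


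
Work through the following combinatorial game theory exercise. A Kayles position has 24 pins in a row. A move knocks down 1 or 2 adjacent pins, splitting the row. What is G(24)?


Kayles: a move removes 1 or 2 adjacent pins from a contiguous row.
Removing pins from a row of k leaves two independent rows (a, b) with a + b = k - 1 (one pin) or a + b = k - 2 (two pins); an end removal gives a = 0.
By Sprague-Grundy, G(k) = mex{ G(a) XOR G(b) } over all these splits. G(0) = 0.
G(1): splits (0,0):0^0=0 -> mex({0}) = 1
G(2): splits (0,1):0^1=1 (0,0):0^0=0 -> mex({0, 1}) = 2
G(3): splits (0,2):0^2=2 (1,1):1^1=0 (0,1):0^1=1 -> mex({0, 1, 2}) = 3
G(4): splits (0,3):0^3=3 (1,2):1^2=3 (0,2):0^2=2 (1,1):1^1=0 -> mex({0, 2, 3}) = 1
G(5): splits (0,4):0^1=1 (1,3):1^3=2 (2,2):2^2=0 (0,3):0^3=3 (1,2):1^2=3 -> mex({0, 1, 2, 3}) = 4
G(6) = mex({0, 1, 2, 4}) = 3
G(7) = mex({0, 1, 3, 4, 5}) = 2
G(8) = mex({0, 2, 3, 5, 6}) = 1
G(9) = mex({0, 1, 2, 3, 6, 7}) = 4
G(10) = mex({0, 1, 3, 4, 5, 7}) = 2
G(11) = mex({0, 1, 2, 3, 4, 5}) = 6
G(12) = mex({0, 1, 2, 3, 5, 6, 7}) = 4
G(13) = mex({0, 2, 3, 4, 6, 7}) = 1
G(14) = mex({0, 1, 4, 5, 6, 7}) = 2
G(15) = mex({0, 1, 2, 3, 4, 5, 6}) = 7
G(16) = mex({0, 2, 3, 5, 6, 7}) = 1
G(17) = mex({0, 1, 2, 3, 5, 6, 7}) = 4
G(18) = mex({0, 1, 2, 4, 5, 6}) = 3
G(19) = mex({0, 1, 3, 4, 5, 7}) = 2
G(20) = mex({0, 2, 3, 4, 5, 6, 7}) = 1
G(21) = mex({0, 1, 2, 3, 5, 6, 7}) = 4
G(22) = mex({0, 1, 2, 3, 4, 5, 7}) = 6
G(23) = mex({0, 1, 2, 3, 4, 5, 6}) = 7
G(24) = mex({0, 1, 2, 3, 5, 6, 7}) = 4
Therefore G(24) = 4.

4


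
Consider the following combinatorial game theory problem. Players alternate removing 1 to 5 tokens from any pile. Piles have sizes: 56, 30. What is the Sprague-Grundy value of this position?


Subtraction set: {1, 2, 3, 4, 5}
For this subtraction set, G(n) = n mod 6 (period = max + 1 = 6).
Pile 1 (size 56): G(56) = 56 mod 6 = 2
Pile 2 (size 30): G(30) = 30 mod 6 = 0
Total Grundy value = XOR of all: 2 XOR 0 = 2

2


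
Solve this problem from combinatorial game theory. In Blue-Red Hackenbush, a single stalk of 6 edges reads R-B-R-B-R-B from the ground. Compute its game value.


Edges (from ground): R-B-R-B-R-B
By Berlekamp's sign-expansion rule, a Blue-Red Hackenbush stalk has the value of the surreal number whose sign sequence is the edge sequence with B -> + and R -> -.
Sign sequence: -+-+-+
Trace the sign expansion in the surreal number tree, starting from 0:
Edge 1: R (sign -) -> bounds (-inf, 0), value = -1
Edge 2: B (sign +) -> bounds (-1, 0), value = -1/2
Edge 3: R (sign -) -> bounds (-1, -1/2), value = -3/4
Edge 4: B (sign +) -> bounds (-3/4, -1/2), value = -5/8
Edge 5: R (sign -) -> bounds (-3/4, -5/8), value = -11/16
Edge 6: B (sign +) -> bounds (-11/16, -5/8), value = -21/32
Game value = -21/32

-21/32


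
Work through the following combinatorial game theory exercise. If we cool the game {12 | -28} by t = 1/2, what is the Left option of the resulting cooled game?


Original game: {12 | -28} (a switch {a | b} with a > b).
Cooling by t (for t below the temperature (a - b)/2 = 20) taxes each move by t: {a | b} cooled by t is {a - t | b + t}.
Cooling amount: t = 1/2
Cooled Left option: 12 - 1/2 = 23/2
Cooled Right option: -28 + 1/2 = -55/2
Cooled game: {23/2 | -55/2}
Left option = 23/2

23/2


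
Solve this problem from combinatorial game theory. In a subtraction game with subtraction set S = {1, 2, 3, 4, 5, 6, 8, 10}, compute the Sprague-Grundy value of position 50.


The subtraction set is S = {1, 2, 3, 4, 5, 6, 8, 10}.
G(k) = mex{ G(k - s) : s in S, s <= k }. We compute iteratively: G(0) = 0.
G(1) = mex({0}) = 1
G(2) = mex({0, 1}) = 2
G(3) = mex({0, 1, 2}) = 3
G(4) = mex({0, 1, 2, 3}) = 4
G(5) = mex({0, 1, 2, 3, 4}) = 5
G(6) = mex({0, 1, 2, 3, 4, 5}) = 6
G(7) = mex({1, 2, 3, 4, 5, 6}) = 0
G(8) = mex({0, 2, 3, 4, 5, 6}) = 1
G(9) = mex({0, 1, 3, 4, 5, 6}) = 2
G(10) = mex({0, 1, 2, 4, 5, 6}) = 3
G(11) = mex({0, 1, 2, 3, 5, 6}) = 4
G(12) = mex({0, 1, 2, 3, 4, 6}) = 5
G(13) = mex({0, 1, 2, 3, 4, 5}) = 6
G(14) = mex({1, 2, 3, 4, 5, 6}) = 0
G(15) = mex({0, 2, 3, 4, 5, 6}) = 1
G(16) = mex({0, 1, 3, 4, 5, 6}) = 2
Observe that G(7)..G(16) = 0, 1, 2, 3, 4, 5, 6, 0, 1, 2 repeats G(0)..G(9) = 0, 1, 2, 3, 4, 5, 6, 0, 1, 2.
For k >= max(S) = 10, G(k) is determined by the previous 10 values G(k-10)..G(k-1); a window of 10 consecutive values has recurred shifted by 7, so by induction G(k + 7) = G(k) for all k >= 0: the sequence is periodic from the start with period 7.
One period: G(0..6) = 0, 1, 2, 3, 4, 5, 6.
50 mod 7 = 1, so G(50) = G(1) = 1.

1


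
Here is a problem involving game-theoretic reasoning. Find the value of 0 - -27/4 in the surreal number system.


x = 0, y = -27/4
Converting to common denominator: 4
x = 0/4, y = -27/4
x - y = 0 - -27/4 = 27/4

27/4


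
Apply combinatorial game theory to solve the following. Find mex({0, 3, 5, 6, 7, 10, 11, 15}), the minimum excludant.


Set = {0, 3, 5, 6, 7, 10, 11, 15}
0 is in the set.
1 is NOT in the set. This is the mex.
mex = 1

1


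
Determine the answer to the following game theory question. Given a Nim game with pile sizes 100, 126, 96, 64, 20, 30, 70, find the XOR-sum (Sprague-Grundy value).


We need the XOR (exclusive or) of all pile sizes.
After XOR-ing pile 1 (size 100): 0 XOR 100 = 100
After XOR-ing pile 2 (size 126): 100 XOR 126 = 26
After XOR-ing pile 3 (size 96): 26 XOR 96 = 122
After XOR-ing pile 4 (size 64): 122 XOR 64 = 58
After XOR-ing pile 5 (size 20): 58 XOR 20 = 46
After XOR-ing pile 6 (size 30): 46 XOR 30 = 48
After XOR-ing pile 7 (size 70): 48 XOR 70 = 118
The Nim-value of this position is 118.

118


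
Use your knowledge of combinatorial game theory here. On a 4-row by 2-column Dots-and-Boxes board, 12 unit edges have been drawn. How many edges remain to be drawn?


Grid: 4 x 2 boxes, i.e. 5 rows and 3 columns of dots.
Horizontal edges: (rows + 1) * cols = 5 * 2 = 10
Vertical edges: rows * (cols + 1) = 4 * 3 = 12
Total edges: 10 + 12 = 22
Edges drawn: 12
Remaining: 22 - 12 = 10

10


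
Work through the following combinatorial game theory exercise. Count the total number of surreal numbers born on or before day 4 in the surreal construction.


Day 0: {|} = 0 is born. Count = 1.
Day n: the number of surreal numbers born by day n is 2^(n+1) - 1.
By day 0: 2^1 - 1 = 1
By day 1: 2^2 - 1 = 3
By day 2: 2^3 - 1 = 7
By day 3: 2^4 - 1 = 15
By day 4: 2^5 - 1 = 31
By day 4: 31 surreal numbers.

31


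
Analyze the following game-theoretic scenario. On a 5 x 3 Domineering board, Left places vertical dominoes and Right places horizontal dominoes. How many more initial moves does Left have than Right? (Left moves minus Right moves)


Board is 5 x 3 (rows x cols).
Left (vertical) placements: (rows-1) * cols = 4 * 3 = 12
Right (horizontal) placements: rows * (cols-1) = 5 * 2 = 10
Advantage = Left - Right = 12 - 10 = 2

2


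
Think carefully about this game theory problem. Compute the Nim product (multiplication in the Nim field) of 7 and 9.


Nim multiplication is bilinear over XOR: (u XOR v) * w = (u*w) XOR (v*w).
So we split each operand into its bit components and XOR the pairwise Nim products.
7 = 1 + 2 + 4 (as XOR of powers of 2).
9 = 1 + 8 (as XOR of powers of 2).
Using the standard Nim-product table on single bits:
  2*2 = 3,   2*4 = 8,   2*8 = 12,
  4*4 = 6,   4*8 = 11,  8*8 = 13,
and  1*x = x (identity), k*l = l*k (commutative).
Pairwise Nim products:
  1 * 1 = 1
  1 * 8 = 8
  2 * 1 = 2
  2 * 8 = 12
  4 * 1 = 4
  4 * 8 = 11
XOR them: 1 XOR 8 XOR 2 XOR 12 XOR 4 XOR 11 = 8.
Result: 7 * 9 = 8 (in Nim).

8


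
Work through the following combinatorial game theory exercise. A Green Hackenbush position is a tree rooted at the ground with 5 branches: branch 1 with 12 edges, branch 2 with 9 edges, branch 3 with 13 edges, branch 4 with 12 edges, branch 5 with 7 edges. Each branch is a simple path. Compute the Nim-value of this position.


The tree has 5 branches from the ground vertex.
In Green Hackenbush, the Nim-value of a simple path of length k is k.
Branch 1: length 12, Nim-value = 12
Branch 2: length 9, Nim-value = 9
Branch 3: length 13, Nim-value = 13
Branch 4: length 12, Nim-value = 12
Branch 5: length 7, Nim-value = 7
Total Nim-value = XOR of all branch values:
0 XOR 12 = 12
12 XOR 9 = 5
5 XOR 13 = 8
8 XOR 12 = 4
4 XOR 7 = 3
Nim-value of the tree = 3

3


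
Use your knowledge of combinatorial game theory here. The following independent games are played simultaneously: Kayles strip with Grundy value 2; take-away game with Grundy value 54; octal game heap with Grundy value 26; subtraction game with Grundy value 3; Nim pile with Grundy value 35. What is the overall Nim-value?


By the Sprague-Grundy theorem, the Grundy value of a sum of games is the XOR of individual Grundy values.
Kayles strip: Grundy value = 2. Running XOR: 0 XOR 2 = 2
take-away game: Grundy value = 54. Running XOR: 2 XOR 54 = 52
octal game heap: Grundy value = 26. Running XOR: 52 XOR 26 = 46
subtraction game: Grundy value = 3. Running XOR: 46 XOR 3 = 45
Nim pile: Grundy value = 35. Running XOR: 45 XOR 35 = 14
The combined Grundy value is 14.

14


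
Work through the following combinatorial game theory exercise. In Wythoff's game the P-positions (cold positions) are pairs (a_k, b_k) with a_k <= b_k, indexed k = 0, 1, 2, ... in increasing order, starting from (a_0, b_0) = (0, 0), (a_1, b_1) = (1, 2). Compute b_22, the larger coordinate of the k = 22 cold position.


By Wythoff's theorem, a_k = floor(k * phi) and b_k = floor(k * phi^2) = a_k + k, where phi = (1 + sqrt(5))/2 is the golden ratio.
phi = (1 + sqrt(5))/2 = 1.618034
phi^2 = phi + 1 = 2.618034
k = 22
k * phi^2 = 22 * 2.618034 = 57.596748
b_22 = floor(k * phi^2) = 57 (check: a_22 + k = 35 + 22 = 57)

57


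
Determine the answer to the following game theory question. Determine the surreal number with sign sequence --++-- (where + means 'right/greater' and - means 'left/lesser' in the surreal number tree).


Sign expansion: --++--
Rule: track bounds (lo, hi), initially (-inf, +inf). On '+', the current value becomes lo and we move to the simplest number in (value, hi): value + 1 if hi = +inf, otherwise the midpoint (value + hi)/2. On '-', the current value becomes hi and we move to value - 1 if lo = -inf, otherwise the midpoint (lo + value)/2.
Start at 0.
Step 1: sign = -, move left. Bounds: (-inf, 0). Value = -1
Step 2: sign = -, move left. Bounds: (-inf, -1). Value = -2
Step 3: sign = +, move right. Bounds: (-2, -1). Value = -3/2
Step 4: sign = +, move right. Bounds: (-3/2, -1). Value = -5/4
Step 5: sign = -, move left. Bounds: (-3/2, -5/4). Value = -11/8
Step 6: sign = -, move left. Bounds: (-3/2, -11/8). Value = -23/16
The surreal number with sign expansion --++-- is -23/16.

-23/16


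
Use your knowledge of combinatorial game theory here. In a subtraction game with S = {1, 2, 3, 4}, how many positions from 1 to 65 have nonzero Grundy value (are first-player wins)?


Subtraction set S = {1, 2, 3, 4}, so G(n) = n mod 5.
G(n) = 0 when n is a multiple of 5.
Multiples of 5 in [1, 65]: 13
N-positions (nonzero Grundy) = 65 - 13 = 52

52


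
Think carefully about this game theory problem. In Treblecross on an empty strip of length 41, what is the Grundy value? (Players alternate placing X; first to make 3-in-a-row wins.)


Treblecross: place X on empty cells; 3-in-a-row wins.
Playing within two cells of an existing X lets the opponent win at once, so sensible play treats the cells i-2..i+2 around each X as dead. The player left with no safe cell loses, so this is a normal-play take-away game on strips of safe cells.
Placing X at cell i (0-indexed) of a strip of k safe cells leaves independent strips of sizes max(0, i-2) and max(0, k-i-3). Hence G(k) = mex{ G(max(0,i-2)) XOR G(max(0,k-i-3)) : 0 <= i < k }, with G(0) = 0.
G(1): splits (0,0):0^0=0 -> mex({0}) = 1
G(2): splits (0,0):0^0=0 -> mex({0}) = 1
G(3): splits (0,0):0^0=0 -> mex({0}) = 1
G(4): splits (0,1):0^1=1 (0,0):0^0=0 -> mex({0, 1}) = 2
G(5): splits (0,2):0^1=1 (0,1):0^1=1 (0,0):0^0=0 -> mex({0, 1}) = 2
G(6) = mex({1}) = 0
G(7) = mex({0, 1, 2}) = 3
G(8) = mex({0, 1, 2}) = 3
G(9) = mex({0, 2}) = 1
G(10) = mex({0, 2, 3}) = 1
G(11) = mex({0, 3}) = 1
G(12) = mex({1, 3}) = 0
G(13) = mex({0, 1, 2, 3}) = 4
G(14) = mex({0, 1, 2}) = 3
G(15) = mex({0, 1, 2}) = 3
G(16) = mex({0, 1, 2, 4}) = 3
G(17) = mex({0, 1, 3, 4}) = 2
G(18) = mex({0, 1, 3, 4}) = 2
G(19) = mex({0, 1, 3, 5}) = 2
G(20) = mex({0, 1, 2, 3, 5}) = 4
G(21) = mex({0, 1, 2, 3, 5}) = 4
G(22) = mex({1, 2, 6}) = 0
G(23) = mex({0, 1, 2, 3, 4, 6}) = 5
G(24) = mex({0, 1, 2, 3, 4}) = 5
G(25) = mex({0, 1, 3, 4, 7}) = 2
G(26) = mex({0, 1, 3, 4, 5, 7}) = 2
G(27) = mex({0, 1, 3, 5}) = 2
G(28) = mex({0, 1, 2, 5}) = 3
G(29) = mex({0, 1, 2, 4, 5, 6}) = 3
G(30) = mex({1, 2, 4, 6}) = 0
G(31) = mex({0, 1, 2, 3, 4, 6}) = 5
G(32) = mex({1, 2, 3, 4, 7}) = 0
G(33) = mex({0, 3, 7}) = 1
G(34) = mex({0, 2, 3, 5, 7}) = 1
G(35) = mex({0, 2, 3, 5, 6}) = 1
G(36) = mex({0, 1, 2, 5, 6}) = 3
G(37) = mex({0, 1, 2, 4, 5, 6}) = 3
G(38) = mex({0, 1, 2, 4}) = 3
G(39) = mex({0, 1, 2, 3, 4, 7}) = 5
G(40) = mex({0, 1, 2, 3, 4, 5, 7}) = 6
G(41) = mex({0, 1, 2, 3, 5, 7}) = 4
Therefore G(41) = 4.

4


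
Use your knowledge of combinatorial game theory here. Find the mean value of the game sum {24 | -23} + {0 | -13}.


G1 = {24 | -23}, G2 = {0 | -13}
Each is a switch {a | b} with numbers a > b; its mean value is (a + b)/2, and mean value is additive over game sums: m(G1 + G2) = m(G1) + m(G2).
Mean of G1 = (24 + (-23))/2 = 1/2 = 1/2
Mean of G2 = (0 + (-13))/2 = -13/2 = -13/2
Mean of G1 + G2 = 1/2 + -13/2 = -6

-6


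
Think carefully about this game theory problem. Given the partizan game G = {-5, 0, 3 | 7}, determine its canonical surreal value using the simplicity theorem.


Left options: {-5, 0, 3}, max = 3
Right options: {7}, min = 7
All options are numbers and max(Left) < min(Right), so by the simplicity theorem the value is the simplest (earliest-born) number strictly between 3 and 7.
Integers 4 through 6 all lie strictly between 3 and 7.
Among integers, the simplest (lowest birthday = smallest |n|; 0 is born on day 0, +-n on day n) is 4.
No non-integer in the interval can be simpler: if x is a non-integer in the interval, then floor(x) or ceil(x) also lies in the interval (the interval contains an integer), and both are proper prefixes of x's sign expansion, i.e. born earlier. So the game value is 4.
Game value = 4

4


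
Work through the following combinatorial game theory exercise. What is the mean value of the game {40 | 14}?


Game = {40 | 14}, a switch {a | b} with numbers a > b.
Its thermograph has left wall a - t and right wall b + t, which meet at t = (a - b)/2, where both equal (a + b)/2. So the mast (mean value) is at (a + b)/2.
Mean = (40 + (14))/2 = 54/2 = 27

27


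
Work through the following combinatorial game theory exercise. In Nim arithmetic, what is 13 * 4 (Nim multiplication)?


Nim multiplication is bilinear over XOR: (u XOR v) * w = (u*w) XOR (v*w).
So we split each operand into its bit components and XOR the pairwise Nim products.
13 = 1 + 4 + 8 (as XOR of powers of 2).
4 = 4 (as XOR of powers of 2).
Using the standard Nim-product table on single bits:
  2*2 = 3,   2*4 = 8,   2*8 = 12,
  4*4 = 6,   4*8 = 11,  8*8 = 13,
and  1*x = x (identity), k*l = l*k (commutative).
Pairwise Nim products:
  1 * 4 = 4
  4 * 4 = 6
  8 * 4 = 11
XOR them: 4 XOR 6 XOR 11 = 9.
Result: 13 * 4 = 9 (in Nim).

9


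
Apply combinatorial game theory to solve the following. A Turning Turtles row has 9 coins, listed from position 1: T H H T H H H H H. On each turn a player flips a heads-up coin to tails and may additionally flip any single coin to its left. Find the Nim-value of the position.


Coins: T H H T H H H H H
Key fact: a single head at position k behaves exactly like a Nim heap of size k (turning it to T and optionally flipping a coin at j < k corresponds to moving the heap from k to j, or to 0), and heads combine as a disjunctive sum (two heads at the same place would cancel, matching j XOR j = 0). So the Nim-value is the XOR of the 1-indexed positions of the heads.
Face-up positions (1-indexed): [2, 3, 5, 6, 7, 8, 9]
XOR 0 with 2: 0 XOR 2 = 2
XOR 2 with 3: 2 XOR 3 = 1
XOR 1 with 5: 1 XOR 5 = 4
XOR 4 with 6: 4 XOR 6 = 2
XOR 2 with 7: 2 XOR 7 = 5
XOR 5 with 8: 5 XOR 8 = 13
XOR 13 with 9: 13 XOR 9 = 4
Nim-value = 4

4


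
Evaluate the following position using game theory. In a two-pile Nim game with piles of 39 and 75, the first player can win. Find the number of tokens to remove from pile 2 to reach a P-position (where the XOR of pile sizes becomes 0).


Piles: 39 and 75
Current XOR: 39 XOR 75 = 108 (non-zero, so this is an N-position).
To make the XOR zero, we need to find a move that balances the piles.
For pile 2 (size 75): target = 75 XOR 108 = 39
We reduce pile 2 from 75 to 39.
Tokens removed: 75 - 39 = 36
Verification: 39 XOR 39 = 0

36


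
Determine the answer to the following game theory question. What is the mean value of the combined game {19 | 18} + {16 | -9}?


G1 = {19 | 18}, G2 = {16 | -9}
Each is a switch {a | b} with numbers a > b; its mean value is (a + b)/2, and mean value is additive over game sums: m(G1 + G2) = m(G1) + m(G2).
Mean of G1 = (19 + (18))/2 = 37/2 = 37/2
Mean of G2 = (16 + (-9))/2 = 7/2 = 7/2
Mean of G1 + G2 = 37/2 + 7/2 = 22

22


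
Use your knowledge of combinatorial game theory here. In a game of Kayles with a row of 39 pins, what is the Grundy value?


Kayles: a move removes 1 or 2 adjacent pins from a contiguous row.
Removing pins from a row of k leaves two independent rows (a, b) with a + b = k - 1 (one pin) or a + b = k - 2 (two pins); an end removal gives a = 0.
By Sprague-Grundy, G(k) = mex{ G(a) XOR G(b) } over all these splits. G(0) = 0.
G(1): splits (0,0):0^0=0 -> mex({0}) = 1
G(2): splits (0,1):0^1=1 (0,0):0^0=0 -> mex({0, 1}) = 2
G(3): splits (0,2):0^2=2 (1,1):1^1=0 (0,1):0^1=1 -> mex({0, 1, 2}) = 3
G(4): splits (0,3):0^3=3 (1,2):1^2=3 (0,2):0^2=2 (1,1):1^1=0 -> mex({0, 2, 3}) = 1
G(5): splits (0,4):0^1=1 (1,3):1^3=2 (2,2):2^2=0 (0,3):0^3=3 (1,2):1^2=3 -> mex({0, 1, 2, 3}) = 4
G(6) = mex({0, 1, 2, 4}) = 3
G(7) = mex({0, 1, 3, 4, 5}) = 2
G(8) = mex({0, 2, 3, 5, 6}) = 1
G(9) = mex({0, 1, 2, 3, 6, 7}) = 4
G(10) = mex({0, 1, 3, 4, 5, 7}) = 2
G(11) = mex({0, 1, 2, 3, 4, 5}) = 6
G(12) = mex({0, 1, 2, 3, 5, 6, 7}) = 4
G(13) = mex({0, 2, 3, 4, 6, 7}) = 1
G(14) = mex({0, 1, 4, 5, 6, 7}) = 2
G(15) = mex({0, 1, 2, 3, 4, 5, 6}) = 7
G(16) = mex({0, 2, 3, 5, 6, 7}) = 1
G(17) = mex({0, 1, 2, 3, 5, 6, 7}) = 4
G(18) = mex({0, 1, 2, 4, 5, 6}) = 3
G(19) = mex({0, 1, 3, 4, 5, 7}) = 2
G(20) = mex({0, 2, 3, 4, 5, 6, 7}) = 1
G(21) = mex({0, 1, 2, 3, 5, 6, 7}) = 4
G(22) = mex({0, 1, 2, 3, 4, 5, 7}) = 6
G(23) = mex({0, 1, 2, 3, 4, 5, 6}) = 7
G(24) = mex({0, 1, 2, 3, 5, 6, 7}) = 4
G(25) = mex({0, 2, 3, 4, 6, 7}) = 1
G(26) = mex({0, 1, 3, 4, 5, 6, 7}) = 2
G(27) = mex({0, 1, 2, 3, 4, 5, 6, 7}) = 8
G(28) = mex({0, 1, 2, 3, 4, 6, 7, 8}) = 5
G(29) = mex({0, 1, 2, 3, 5, 6, 7, 8, 9}) = 4
G(30) = mex({0, 1, 2, 3, 4, 5, 6, 9, 10}) = 7
G(31) = mex({0, 1, 3, 4, 5, 7, 10, 11}) = 2
G(32) = mex({0, 2, 3, 4, 5, 6, 7, 9, 11}) = 1
G(33) = mex({0, 1, 2, 3, 4, 5, 6, 7, 9, 12}) = 8
G(34) = mex({0, 1, 2, 3, 4, 5, 7, 8, 11, 12}) = 6
G(35) = mex({0, 1, 2, 3, 4, 5, 6, 8, 9, 10, 11}) = 7
G(36) = mex({0, 1, 2, 3, 5, 6, 7, 9, 10}) = 4
G(37) = mex({0, 2, 3, 4, 6, 7, 9, 10, 11, 12}) = 1
G(38) = mex({0, 1, 3, 4, 5, 6, 7, 9, 10, 11, 12}) = 2
G(39) = mex({0, 1, 2, 4, 5, 6, 7, 9, 10, 12, 14}) = 3
Therefore G(39) = 3.

3


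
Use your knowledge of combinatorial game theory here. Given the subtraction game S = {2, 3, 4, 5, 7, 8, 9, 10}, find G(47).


The subtraction set is S = {2, 3, 4, 5, 7, 8, 9, 10}.
G(k) = mex{ G(k - s) : s in S, s <= k }. We compute iteratively: G(0) = 0.
G(1) = mex({}) = 0
G(2) = mex({0}) = 1
G(3) = mex({0}) = 1
G(4) = mex({0, 1}) = 2
G(5) = mex({0, 1}) = 2
G(6) = mex({0, 1, 2}) = 3
G(7) = mex({0, 1, 2}) = 3
G(8) = mex({0, 1, 2, 3}) = 4
G(9) = mex({0, 1, 2, 3}) = 4
G(10) = mex({0, 1, 2, 3, 4}) = 5
G(11) = mex({0, 1, 2, 3, 4}) = 5
G(12) = mex({1, 2, 3, 4, 5}) = 0
G(13) = mex({1, 2, 3, 4, 5}) = 0
G(14) = mex({0, 2, 3, 4, 5}) = 1
G(15) = mex({0, 2, 3, 4, 5}) = 1
G(16) = mex({0, 1, 3, 4, 5}) = 2
G(17) = mex({0, 1, 3, 4, 5}) = 2
G(18) = mex({0, 1, 2, 4, 5}) = 3
G(19) = mex({0, 1, 2, 4, 5}) = 3
G(20) = mex({0, 1, 2, 3, 5}) = 4
G(21) = mex({0, 1, 2, 3, 5}) = 4
Observe that G(12)..G(21) = 0, 0, 1, 1, 2, 2, 3, 3, 4, 4 repeats G(0)..G(9) = 0, 0, 1, 1, 2, 2, 3, 3, 4, 4.
For k >= max(S) = 10, G(k) is determined by the previous 10 values G(k-10)..G(k-1); a window of 10 consecutive values has recurred shifted by 12, so by induction G(k + 12) = G(k) for all k >= 0: the sequence is periodic from the start with period 12.
One period: G(0..11) = 0, 0, 1, 1, 2, 2, 3, 3, 4, 4, 5, 5.
47 mod 12 = 11, so G(47) = G(11) = 5.

5


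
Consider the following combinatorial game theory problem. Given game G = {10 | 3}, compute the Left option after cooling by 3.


Original game: {10 | 3} (a switch {a | b} with a > b).
Cooling by t (for t below the temperature (a - b)/2 = 7/2) taxes each move by t: {a | b} cooled by t is {a - t | b + t}.
Cooling amount: t = 3
Cooled Left option: 10 - 3 = 7
Cooled Right option: 3 + 3 = 6
Cooled game: {7 | 6}
Left option = 7

7


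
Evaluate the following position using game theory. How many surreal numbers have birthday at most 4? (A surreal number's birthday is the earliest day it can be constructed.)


Day 0: {|} = 0 is born. Count = 1.
Day n: the number of surreal numbers born by day n is 2^(n+1) - 1.
By day 0: 2^1 - 1 = 1
By day 1: 2^2 - 1 = 3
By day 2: 2^3 - 1 = 7
By day 3: 2^4 - 1 = 15
By day 4: 2^5 - 1 = 31
By day 4: 31 surreal numbers.

31
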